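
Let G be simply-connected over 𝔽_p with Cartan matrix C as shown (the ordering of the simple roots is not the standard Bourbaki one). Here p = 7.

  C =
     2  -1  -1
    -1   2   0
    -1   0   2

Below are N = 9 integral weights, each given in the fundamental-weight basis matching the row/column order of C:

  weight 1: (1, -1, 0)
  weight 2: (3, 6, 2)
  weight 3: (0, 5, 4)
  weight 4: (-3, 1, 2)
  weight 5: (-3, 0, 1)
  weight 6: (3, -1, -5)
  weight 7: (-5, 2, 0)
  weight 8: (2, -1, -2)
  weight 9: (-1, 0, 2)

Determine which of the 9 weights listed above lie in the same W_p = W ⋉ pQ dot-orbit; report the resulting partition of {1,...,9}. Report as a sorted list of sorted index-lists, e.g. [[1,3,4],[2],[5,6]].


C ↔ A_3 under row/col permutation; |W(A_3)| = 24.

Alcove-folded reps (p=7, 9 weights, presented ϖ-order):

  λ_1 → (2, 0, 1)
  λ_2 → (0, 0, 4)
  λ_3 → (1, 1, 0)
  λ_4 → (2, 0, 1)
  λ_5 → (1, 1, 0)
  λ_6 → (0, 0, 4)
  λ_7 → (0, 1, 3)
  λ_8 → (2, 0, 1)
  λ_9 → (0, 1, 3)

Grouping the 9 weights by Ā_7-representative: 4 linkage classes.

[[1, 4, 8], [2, 6], [3, 5], [7, 9]]


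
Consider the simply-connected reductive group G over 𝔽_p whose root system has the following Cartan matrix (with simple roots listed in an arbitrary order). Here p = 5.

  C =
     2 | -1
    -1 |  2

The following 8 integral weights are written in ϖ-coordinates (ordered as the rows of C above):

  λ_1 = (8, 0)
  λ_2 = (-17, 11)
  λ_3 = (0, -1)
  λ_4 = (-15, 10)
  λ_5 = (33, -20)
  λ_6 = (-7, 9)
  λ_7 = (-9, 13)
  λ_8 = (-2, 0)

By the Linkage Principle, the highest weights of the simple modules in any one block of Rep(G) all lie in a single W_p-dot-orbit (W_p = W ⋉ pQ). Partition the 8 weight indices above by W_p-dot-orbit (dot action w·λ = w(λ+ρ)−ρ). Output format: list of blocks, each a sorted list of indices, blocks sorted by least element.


Dynkin diagram of C (from the 2 off-diagonal −1 entries): A_2.

Alcove-folded reps (p=5, 8 weights, presented ϖ-order):

    1: (0, 4)
    2: (3, 1)
    3: (1, 0)
    4: (3, 1)
    5: (0, 4)
    6: (0, 1)
    7: (3, 1)
    8: (1, 0)

Partition of {1..8} into 4 W_5-dot-orbits:

[[1, 5], [2, 4, 7], [3, 8], [6]]


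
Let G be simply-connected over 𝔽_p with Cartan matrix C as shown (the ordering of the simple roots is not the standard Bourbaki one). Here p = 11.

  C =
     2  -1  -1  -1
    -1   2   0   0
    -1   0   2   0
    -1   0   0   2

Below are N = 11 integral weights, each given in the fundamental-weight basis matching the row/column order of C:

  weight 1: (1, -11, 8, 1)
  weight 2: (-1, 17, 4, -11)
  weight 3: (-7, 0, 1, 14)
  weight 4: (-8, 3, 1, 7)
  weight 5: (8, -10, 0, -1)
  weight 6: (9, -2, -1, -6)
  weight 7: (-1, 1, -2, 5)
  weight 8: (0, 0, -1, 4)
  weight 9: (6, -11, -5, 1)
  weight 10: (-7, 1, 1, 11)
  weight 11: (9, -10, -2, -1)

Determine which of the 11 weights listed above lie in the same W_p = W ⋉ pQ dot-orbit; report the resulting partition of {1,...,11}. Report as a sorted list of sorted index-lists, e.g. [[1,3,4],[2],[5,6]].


Cartan matrix: type D_4 (|W|=192); un-permuting the 4 rows.

Ā_11 reps of the 11 weights (D_4, coords as presented):

  λ_1+ρ ↦ (0, 2, 1, 6)
  λ_2+ρ ↦ (1, 1, 0, 5)
  λ_3+ρ ↦ (1, 1, 0, 5)
  λ_4+ρ ↦ (1, 2, 4, 0)
  λ_5+ρ ↦ (0, 9, 1, 0)
  λ_6+ρ ↦ (1, 1, 0, 5)
  λ_7+ρ ↦ (1, 1, 0, 5)
  λ_8+ρ ↦ (1, 1, 0, 5)
  λ_9+ρ ↦ (1, 2, 2, 4)
  λ_10+ρ ↦ (1, 2, 2, 4)
  λ_11+ρ ↦ (0, 9, 1, 0)

5 distinct reps among the 11 weights ⇒ 5 W_11-linkage classes:

[[1], [2, 3, 6, 7, 8], [4], [5, 11], [9, 10]]


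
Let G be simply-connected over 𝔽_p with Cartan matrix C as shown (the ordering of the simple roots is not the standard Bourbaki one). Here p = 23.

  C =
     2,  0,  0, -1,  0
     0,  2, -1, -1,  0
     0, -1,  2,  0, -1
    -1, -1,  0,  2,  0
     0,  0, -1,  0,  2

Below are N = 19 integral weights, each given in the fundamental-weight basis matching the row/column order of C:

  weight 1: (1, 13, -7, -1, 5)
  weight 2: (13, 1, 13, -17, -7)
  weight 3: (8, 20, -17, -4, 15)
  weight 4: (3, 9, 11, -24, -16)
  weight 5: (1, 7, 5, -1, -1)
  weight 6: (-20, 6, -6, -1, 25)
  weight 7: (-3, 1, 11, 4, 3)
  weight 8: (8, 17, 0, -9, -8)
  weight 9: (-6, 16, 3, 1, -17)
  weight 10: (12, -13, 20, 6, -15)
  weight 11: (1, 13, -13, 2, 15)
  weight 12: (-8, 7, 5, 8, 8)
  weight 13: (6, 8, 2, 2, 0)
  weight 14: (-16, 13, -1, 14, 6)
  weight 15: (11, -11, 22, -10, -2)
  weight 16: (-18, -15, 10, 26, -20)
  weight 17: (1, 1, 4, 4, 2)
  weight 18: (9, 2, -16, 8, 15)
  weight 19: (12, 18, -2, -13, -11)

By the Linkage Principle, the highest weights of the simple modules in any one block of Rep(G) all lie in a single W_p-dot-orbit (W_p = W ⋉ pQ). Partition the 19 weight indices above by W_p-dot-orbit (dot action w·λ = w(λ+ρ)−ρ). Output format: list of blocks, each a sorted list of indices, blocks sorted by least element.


A_5 Cartan matrix, 5 simple roots permuted; ρ=(1,1,1,1,1).

Ā_23 reps of the 19 weights (A_5, coords as presented):

    [1] (2, 8, 6, 0, 0)
    [2] (2, 8, 6, 0, 0)
    [3] (2, 2, 12, 3, 4)
    [4] (7, 9, 3, 3, 1)
    [5] (2, 8, 6, 0, 0)
    [6] (2, 2, 12, 3, 4)
    [7] (2, 2, 12, 3, 4)
    [8] (1, 4, 6, 8, 1)
    [9] (2, 2, 12, 3, 4)
    [10] (2, 2, 5, 5, 3)
    [11] (2, 2, 12, 3, 4)
    [12] (2, 8, 6, 0, 0)
    [13] (7, 9, 3, 3, 1)
    [14] (2, 8, 6, 0, 0)
    [15] (7, 9, 3, 3, 1)
    [16] (1, 4, 6, 8, 1)
    [17] (2, 2, 5, 5, 3)
    [18] (7, 9, 3, 3, 1)
    [19] (1, 4, 6, 8, 1)

Partition of {1..19} into 5 W_23-dot-orbits:

[[1, 2, 5, 12, 14], [3, 6, 7, 9, 11], [4, 13, 15, 18], [8, 16, 19], [10, 17]]


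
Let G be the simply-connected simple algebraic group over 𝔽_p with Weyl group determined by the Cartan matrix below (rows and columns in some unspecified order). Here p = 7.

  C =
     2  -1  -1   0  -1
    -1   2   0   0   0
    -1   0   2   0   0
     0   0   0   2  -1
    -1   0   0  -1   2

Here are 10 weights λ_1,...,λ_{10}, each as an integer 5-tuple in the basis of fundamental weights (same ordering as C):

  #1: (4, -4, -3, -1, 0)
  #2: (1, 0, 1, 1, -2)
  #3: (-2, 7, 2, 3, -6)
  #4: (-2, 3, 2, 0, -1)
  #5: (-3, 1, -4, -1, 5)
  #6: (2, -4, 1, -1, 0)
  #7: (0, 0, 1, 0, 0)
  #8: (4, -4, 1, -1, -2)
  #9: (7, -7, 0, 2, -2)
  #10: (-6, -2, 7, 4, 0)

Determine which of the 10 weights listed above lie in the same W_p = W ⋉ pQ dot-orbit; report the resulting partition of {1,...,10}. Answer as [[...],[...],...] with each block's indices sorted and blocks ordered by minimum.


Type D_5, rank 5, |W|=1920; reorder rows/cols to standard.

Ā_7 reps of the 10 weights (D_5, coords as presented):

  1: (0, 3, 2, 0, 1)
  2: (1, 1, 2, 1, 0)
  3: (1, 1, 2, 1, 0)
  4: (0, 3, 2, 0, 1)
  5: (0, 3, 2, 0, 1)
  6: (0, 3, 2, 0, 1)
  7: (1, 1, 2, 1, 0)
  8: (0, 3, 2, 0, 1)
  9: (1, 1, 2, 1, 0)
  10: (1, 1, 2, 1, 0)

Linkage partition of the 10 weights (2 classes, p=7):

[[1, 4, 5, 6, 8], [2, 3, 7, 9, 10]]


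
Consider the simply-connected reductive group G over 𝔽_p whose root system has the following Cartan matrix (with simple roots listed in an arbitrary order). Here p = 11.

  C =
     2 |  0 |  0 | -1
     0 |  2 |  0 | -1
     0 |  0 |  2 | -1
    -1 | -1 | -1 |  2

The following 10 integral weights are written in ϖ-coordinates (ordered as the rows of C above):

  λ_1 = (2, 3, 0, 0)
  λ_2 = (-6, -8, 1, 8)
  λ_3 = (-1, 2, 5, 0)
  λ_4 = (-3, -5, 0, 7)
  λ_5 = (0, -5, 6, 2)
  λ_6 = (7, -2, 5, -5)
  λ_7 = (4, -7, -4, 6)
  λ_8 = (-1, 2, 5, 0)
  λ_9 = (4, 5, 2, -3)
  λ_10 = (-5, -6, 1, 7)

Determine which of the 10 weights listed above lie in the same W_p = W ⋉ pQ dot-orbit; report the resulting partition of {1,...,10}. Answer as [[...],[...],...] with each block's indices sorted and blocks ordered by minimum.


Cartan matrix: type D_4 (|W|=192); un-permuting the 4 rows.

Alcove-folded reps (p=11, 10 weights, presented ϖ-order):

  [1] (3, 4, 1, 1);  [2] (2, 4, 1, 2);  [3] (0, 3, 6, 1);  [4] (2, 4, 1, 2);  [5] (0, 3, 6, 1);  [6] (3, 4, 1, 1);  [7] (3, 4, 1, 1);  [8] (0, 3, 6, 1);  [9] (3, 4, 1, 1);  [10] (3, 4, 1, 1)

Grouping the 10 weights by Ā_11-representative: 3 linkage classes.

[[1, 6, 7, 9, 10], [2, 4], [3, 5, 8]]


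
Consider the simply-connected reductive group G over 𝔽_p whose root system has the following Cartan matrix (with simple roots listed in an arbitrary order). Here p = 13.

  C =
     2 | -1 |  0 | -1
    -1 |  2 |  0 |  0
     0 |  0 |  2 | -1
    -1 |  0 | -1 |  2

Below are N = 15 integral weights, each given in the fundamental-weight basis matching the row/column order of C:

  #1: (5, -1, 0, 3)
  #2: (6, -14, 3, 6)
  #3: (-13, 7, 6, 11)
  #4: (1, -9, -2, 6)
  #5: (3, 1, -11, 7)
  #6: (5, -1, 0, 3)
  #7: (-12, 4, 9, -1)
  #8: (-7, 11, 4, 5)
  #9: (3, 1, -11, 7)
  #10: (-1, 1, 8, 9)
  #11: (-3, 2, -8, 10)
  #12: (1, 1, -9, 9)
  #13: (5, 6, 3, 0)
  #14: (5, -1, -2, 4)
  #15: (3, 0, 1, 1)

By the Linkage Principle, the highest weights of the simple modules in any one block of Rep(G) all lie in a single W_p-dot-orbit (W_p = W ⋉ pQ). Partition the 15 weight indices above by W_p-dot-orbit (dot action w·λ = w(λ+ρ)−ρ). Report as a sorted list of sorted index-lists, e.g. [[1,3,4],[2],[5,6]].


Cartan matrix: type A_4 (|W|=120); un-permuting the 4 rows.

W_13-reps of the 15 weights in Ā_13 (same 4-coord order as C):

    λ_1 → (6, 0, 1, 4)
    λ_2 → (6, 2, 1, 0)
    λ_3 → (6, 2, 1, 0)
    λ_4 → (6, 2, 1, 0)
    λ_5 → (2, 1, 7, 2)
    λ_6 → (6, 0, 1, 4)
    λ_7 → (6, 0, 1, 4)
    λ_8 → (6, 2, 1, 0)
    λ_9 → (2, 1, 7, 2)
    λ_10 → (6, 0, 1, 4)
    λ_11 → (2, 1, 7, 2)
    λ_12 → (2, 1, 7, 2)
    λ_13 → (6, 2, 1, 0)
    λ_14 → (6, 0, 1, 4)
    λ_15 → (4, 1, 2, 2)

Partition of {1..15} into 4 W_13-dot-orbits:

[[1, 6, 7, 10, 14], [2, 3, 4, 8, 13], [5, 9, 11, 12], [15]]


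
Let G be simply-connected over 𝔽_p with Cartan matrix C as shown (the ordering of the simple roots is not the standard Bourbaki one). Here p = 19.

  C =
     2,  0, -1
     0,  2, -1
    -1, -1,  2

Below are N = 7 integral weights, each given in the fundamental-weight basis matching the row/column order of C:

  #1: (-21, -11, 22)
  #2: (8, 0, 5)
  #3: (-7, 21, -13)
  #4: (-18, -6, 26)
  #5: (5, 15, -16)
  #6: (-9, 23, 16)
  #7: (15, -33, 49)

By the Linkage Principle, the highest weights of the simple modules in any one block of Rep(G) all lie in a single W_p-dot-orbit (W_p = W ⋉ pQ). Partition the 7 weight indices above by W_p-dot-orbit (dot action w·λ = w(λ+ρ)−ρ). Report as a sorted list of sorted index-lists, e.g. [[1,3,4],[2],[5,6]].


Type A_3, rank 3, |W|=24; reorder rows/cols to standard.

Folding the 7 weights λ_j+ρ into Ā_19 (reps in the given 3-coord order):

    1: (9, 1, 6)
    2: (9, 1, 6)
    3: (9, 1, 6)
    4: (9, 3, 2)
    5: (9, 1, 6)
    6: (9, 3, 2)
    7: (9, 1, 6)

2 distinct reps among the 7 weights ⇒ 2 W_19-linkage classes:

[[1, 2, 3, 5, 7], [4, 6]]


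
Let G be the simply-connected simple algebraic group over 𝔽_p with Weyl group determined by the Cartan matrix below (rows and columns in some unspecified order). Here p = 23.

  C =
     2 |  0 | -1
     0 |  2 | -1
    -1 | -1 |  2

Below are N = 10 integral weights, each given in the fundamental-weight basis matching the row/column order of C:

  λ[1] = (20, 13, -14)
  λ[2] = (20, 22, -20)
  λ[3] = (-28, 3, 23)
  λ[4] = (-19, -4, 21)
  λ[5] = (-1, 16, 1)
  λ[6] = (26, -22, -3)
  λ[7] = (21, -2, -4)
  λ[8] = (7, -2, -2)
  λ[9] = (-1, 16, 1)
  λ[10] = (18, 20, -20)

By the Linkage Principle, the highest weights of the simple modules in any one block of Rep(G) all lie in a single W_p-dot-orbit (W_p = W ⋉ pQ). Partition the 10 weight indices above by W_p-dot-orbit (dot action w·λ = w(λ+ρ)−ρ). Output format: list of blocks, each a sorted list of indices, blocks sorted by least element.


A_3 Cartan matrix, 3 simple roots permuted; ρ=(1,1,1).

Ā_23 reps of the 10 weights (A_3, coords as presented):

  λ_1+ρ ↦ (8, 1, 13);  λ_2+ρ ↦ (0, 2, 19);  λ_3+ρ ↦ (18, 3, 1);  λ_4+ρ ↦ (18, 3, 1);  λ_5+ρ ↦ (0, 17, 2);  λ_6+ρ ↦ (0, 2, 19);  λ_7+ρ ↦ (18, 3, 1);  λ_8+ρ ↦ (6, 1, 1);  λ_9+ρ ↦ (0, 17, 2);  λ_10+ρ ↦ (0, 2, 19)

5 distinct reps among the 10 weights ⇒ 5 W_23-linkage classes:

[[1], [2, 6, 10], [3, 4, 7], [5, 9], [8]]


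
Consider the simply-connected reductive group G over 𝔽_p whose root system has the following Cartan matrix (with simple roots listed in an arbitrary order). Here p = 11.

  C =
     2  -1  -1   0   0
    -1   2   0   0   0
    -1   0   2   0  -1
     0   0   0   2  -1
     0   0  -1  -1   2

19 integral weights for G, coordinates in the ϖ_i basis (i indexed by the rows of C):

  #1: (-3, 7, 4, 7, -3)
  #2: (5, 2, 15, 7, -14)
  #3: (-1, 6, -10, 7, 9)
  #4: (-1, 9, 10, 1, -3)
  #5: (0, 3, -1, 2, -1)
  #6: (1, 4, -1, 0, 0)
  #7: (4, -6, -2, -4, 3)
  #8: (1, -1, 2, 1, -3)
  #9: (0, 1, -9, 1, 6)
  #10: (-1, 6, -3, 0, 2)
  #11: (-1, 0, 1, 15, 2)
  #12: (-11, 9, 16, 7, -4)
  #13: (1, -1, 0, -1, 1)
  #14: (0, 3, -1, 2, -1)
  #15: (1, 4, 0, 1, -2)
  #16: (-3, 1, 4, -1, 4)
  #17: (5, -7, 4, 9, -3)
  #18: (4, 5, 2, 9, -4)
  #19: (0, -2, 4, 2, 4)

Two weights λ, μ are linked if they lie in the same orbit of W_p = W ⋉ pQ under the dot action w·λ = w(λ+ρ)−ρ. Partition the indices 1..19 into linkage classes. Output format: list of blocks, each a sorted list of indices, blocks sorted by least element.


C ↔ A_5 under row/col permutation; |W(A_5)| = 720.

W_11-reps of the 19 weights in Ā_11 (same 5-coord order as C):

  1: (2, 0, 1, 0, 2) · 2: (2, 0, 1, 0, 2) · 3: (2, 5, 0, 1, 1) · 4: (0, 0, 1, 2, 8) · 5: (1, 4, 0, 3, 0) · 6: (2, 5, 0, 1, 1) · 7: (1, 4, 0, 3, 0) · 8: (2, 0, 1, 0, 2) · 9: (2, 5, 0, 1, 1) · 10: (2, 5, 0, 1, 1) · 11: (2, 0, 3, 0, 5) · 12: (1, 4, 0, 3, 0) · 13: (2, 0, 1, 0, 2) · 14: (1, 4, 0, 3, 0) · 15: (2, 5, 0, 1, 1) · 16: (2, 0, 3, 0, 5) · 17: (2, 0, 1, 0, 2) · 18: (1, 4, 0, 3, 0) · 19: (2, 0, 3, 0, 5)

Grouping the 19 weights by Ā_11-representative: 5 linkage classes.

[[1, 2, 8, 13, 17], [3, 6, 9, 10, 15], [4], [5, 7, 12, 14, 18], [11, 16, 19]]


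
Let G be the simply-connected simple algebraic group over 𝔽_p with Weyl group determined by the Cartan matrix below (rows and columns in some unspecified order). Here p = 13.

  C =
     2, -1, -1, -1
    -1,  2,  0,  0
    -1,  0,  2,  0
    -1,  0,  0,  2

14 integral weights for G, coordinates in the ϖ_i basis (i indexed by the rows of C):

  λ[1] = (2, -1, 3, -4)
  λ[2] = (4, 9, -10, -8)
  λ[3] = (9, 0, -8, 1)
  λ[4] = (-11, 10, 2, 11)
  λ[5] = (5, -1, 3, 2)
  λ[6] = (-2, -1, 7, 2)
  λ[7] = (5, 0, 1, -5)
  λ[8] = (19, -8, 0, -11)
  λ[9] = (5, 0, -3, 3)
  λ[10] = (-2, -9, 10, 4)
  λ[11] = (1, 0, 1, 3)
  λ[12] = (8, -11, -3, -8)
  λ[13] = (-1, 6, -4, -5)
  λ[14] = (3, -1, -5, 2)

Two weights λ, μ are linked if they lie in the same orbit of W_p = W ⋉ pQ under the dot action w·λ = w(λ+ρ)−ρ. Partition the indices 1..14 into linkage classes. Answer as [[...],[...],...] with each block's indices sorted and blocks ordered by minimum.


Root system D_4: the 4×4 matrix C matches after relabeling.

W_13-reps of the 14 weights in Ā_13 (same 4-coord order as C):

  1: (0, 0, 4, 3);  2: (2, 1, 2, 4);  3: (0, 1, 7, 2);  4: (0, 1, 7, 2);  5: (0, 0, 4, 3);  6: (0, 1, 7, 2);  7: (2, 1, 2, 4);  8: (0, 1, 7, 2);  9: (2, 1, 2, 4);  10: (2, 1, 2, 4);  11: (2, 1, 2, 4);  12: (0, 1, 7, 2);  13: (0, 0, 4, 3);  14: (0, 0, 4, 3)

Grouping the 14 weights by Ā_13-representative: 3 linkage classes.

[[1, 5, 13, 14], [2, 7, 9, 10, 11], [3, 4, 6, 8, 12]]


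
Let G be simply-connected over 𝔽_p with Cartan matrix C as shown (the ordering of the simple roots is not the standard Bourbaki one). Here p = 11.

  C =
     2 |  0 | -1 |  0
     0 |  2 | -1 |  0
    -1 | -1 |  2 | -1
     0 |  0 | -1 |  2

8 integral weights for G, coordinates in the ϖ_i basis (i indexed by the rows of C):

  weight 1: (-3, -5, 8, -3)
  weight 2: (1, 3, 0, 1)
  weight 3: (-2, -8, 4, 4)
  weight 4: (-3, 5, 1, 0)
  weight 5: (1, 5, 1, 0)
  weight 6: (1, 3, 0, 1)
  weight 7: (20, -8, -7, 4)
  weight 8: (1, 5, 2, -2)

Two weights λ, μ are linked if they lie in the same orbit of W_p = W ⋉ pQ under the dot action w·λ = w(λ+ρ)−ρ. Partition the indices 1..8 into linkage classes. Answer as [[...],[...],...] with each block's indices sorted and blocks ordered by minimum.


Type D_4, rank 4, |W|=192; reorder rows/cols to standard.

λ_j+ρ reflected into Ā_11 (⟨·,θ^∨⟩≤11); 4-tuples as given:

  1: (2, 4, 1, 2)
  2: (2, 4, 1, 2)
  3: (2, 4, 1, 2)
  4: (2, 6, 0, 1)
  5: (2, 6, 0, 1)
  6: (2, 4, 1, 2)
  7: (2, 4, 1, 2)
  8: (2, 6, 0, 1)

Linkage partition of the 8 weights (2 classes, p=11):

[[1, 2, 3, 6, 7], [4, 5, 8]]


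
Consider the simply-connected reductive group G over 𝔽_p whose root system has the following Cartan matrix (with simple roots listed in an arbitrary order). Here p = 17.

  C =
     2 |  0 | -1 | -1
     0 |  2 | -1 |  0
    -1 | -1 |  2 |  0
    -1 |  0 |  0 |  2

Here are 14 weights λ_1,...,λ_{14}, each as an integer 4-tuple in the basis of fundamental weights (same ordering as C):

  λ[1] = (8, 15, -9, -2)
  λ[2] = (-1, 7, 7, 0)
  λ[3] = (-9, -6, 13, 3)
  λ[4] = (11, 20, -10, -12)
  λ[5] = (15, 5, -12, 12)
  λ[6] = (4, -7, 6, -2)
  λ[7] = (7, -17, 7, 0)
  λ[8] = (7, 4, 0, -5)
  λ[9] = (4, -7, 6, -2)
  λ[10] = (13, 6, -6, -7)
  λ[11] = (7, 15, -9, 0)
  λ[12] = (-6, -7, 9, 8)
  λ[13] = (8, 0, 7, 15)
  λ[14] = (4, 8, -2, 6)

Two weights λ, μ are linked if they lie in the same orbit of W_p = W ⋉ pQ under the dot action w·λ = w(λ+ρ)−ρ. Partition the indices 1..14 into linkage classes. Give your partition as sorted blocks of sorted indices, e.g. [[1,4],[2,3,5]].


Root system A_4: the 4×4 matrix C matches after relabeling.

Folding the 14 weights λ_j+ρ into Ā_17 (reps in the given 4-coord order):

  λ_1 → (0, 8, 8, 1)
  λ_2 → (0, 8, 8, 1)
  λ_3 → (4, 5, 1, 4)
  λ_4 → (4, 5, 1, 4)
  λ_5 → (4, 6, 1, 1)
  λ_6 → (4, 6, 1, 1)
  λ_7 → (0, 8, 8, 1)
  λ_8 → (4, 5, 1, 4)
  λ_9 → (4, 6, 1, 1)
  λ_10 → (3, 2, 5, 6)
  λ_11 → (0, 8, 8, 1)
  λ_12 → (4, 5, 1, 4)
  λ_13 → (0, 8, 8, 1)
  λ_14 → (4, 5, 1, 4)

Partition of {1..14} into 4 W_17-dot-orbits:

[[1, 2, 7, 11, 13], [3, 4, 8, 12, 14], [5, 6, 9], [10]]


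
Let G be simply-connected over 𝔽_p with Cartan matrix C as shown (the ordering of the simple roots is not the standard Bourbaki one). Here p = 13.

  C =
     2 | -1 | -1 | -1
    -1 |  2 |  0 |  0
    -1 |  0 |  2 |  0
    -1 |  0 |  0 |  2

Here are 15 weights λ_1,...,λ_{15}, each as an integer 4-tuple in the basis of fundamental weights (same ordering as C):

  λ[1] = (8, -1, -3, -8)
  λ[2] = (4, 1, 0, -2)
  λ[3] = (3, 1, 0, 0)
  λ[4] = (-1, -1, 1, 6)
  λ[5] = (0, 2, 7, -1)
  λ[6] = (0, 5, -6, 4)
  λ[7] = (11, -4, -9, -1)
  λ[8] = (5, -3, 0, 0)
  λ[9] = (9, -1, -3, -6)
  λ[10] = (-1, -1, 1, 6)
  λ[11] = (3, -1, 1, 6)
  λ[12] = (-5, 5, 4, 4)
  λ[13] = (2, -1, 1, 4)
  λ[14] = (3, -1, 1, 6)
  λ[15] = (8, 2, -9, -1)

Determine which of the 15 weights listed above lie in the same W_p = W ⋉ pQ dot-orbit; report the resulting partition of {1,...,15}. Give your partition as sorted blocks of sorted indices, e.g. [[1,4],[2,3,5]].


Dynkin diagram of C (from the 6 off-diagonal −1 entries): D_4.

Each λ_j+ρ reduced to Ā_13; 4-tuples below use C's row order:

  λ_1 → (0, 0, 2, 7);  λ_2 → (4, 2, 1, 1);  λ_3 → (4, 2, 1, 1);  λ_4 → (0, 0, 2, 7);  λ_5 → (1, 3, 8, 0);  λ_6 → (4, 2, 1, 1);  λ_7 → (1, 3, 8, 0);  λ_8 → (4, 2, 1, 1);  λ_9 → (3, 0, 2, 5);  λ_10 → (0, 0, 2, 7);  λ_11 → (0, 0, 2, 7);  λ_12 → (4, 2, 1, 1);  λ_13 → (3, 0, 2, 5);  λ_14 → (0, 0, 2, 7);  λ_15 → (1, 3, 8, 0)

The 15 indices split into 4 linkage classes (same alcove rep ⇔ same W_13-dot-orbit):

[[1, 4, 10, 11, 14], [2, 3, 6, 8, 12], [5, 7, 15], [9, 13]]


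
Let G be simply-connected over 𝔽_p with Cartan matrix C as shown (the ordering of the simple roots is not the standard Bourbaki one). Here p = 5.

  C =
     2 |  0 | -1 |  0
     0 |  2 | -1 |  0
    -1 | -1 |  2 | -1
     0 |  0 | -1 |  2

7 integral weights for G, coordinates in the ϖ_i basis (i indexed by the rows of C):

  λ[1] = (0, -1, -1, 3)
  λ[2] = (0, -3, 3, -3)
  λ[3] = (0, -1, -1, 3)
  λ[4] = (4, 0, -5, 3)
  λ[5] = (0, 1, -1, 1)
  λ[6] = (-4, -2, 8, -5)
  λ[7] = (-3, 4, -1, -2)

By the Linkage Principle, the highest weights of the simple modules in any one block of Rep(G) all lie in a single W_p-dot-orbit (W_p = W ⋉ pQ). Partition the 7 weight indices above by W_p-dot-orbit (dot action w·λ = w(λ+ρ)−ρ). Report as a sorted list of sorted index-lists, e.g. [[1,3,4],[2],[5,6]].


Cartan matrix: type D_4 (|W|=192); un-permuting the 4 rows.

Ā_5 reps of the 7 weights (D_4, coords as presented):

  1: (1, 0, 0, 4) · 2: (1, 2, 0, 2) · 3: (1, 0, 0, 4) · 4: (1, 3, 0, 0) · 5: (1, 2, 0, 2) · 6: (1, 3, 0, 0) · 7: (1, 2, 0, 2)

Grouping the 7 weights by Ā_5-representative: 3 linkage classes.

[[1, 3], [2, 5, 7], [4, 6]]


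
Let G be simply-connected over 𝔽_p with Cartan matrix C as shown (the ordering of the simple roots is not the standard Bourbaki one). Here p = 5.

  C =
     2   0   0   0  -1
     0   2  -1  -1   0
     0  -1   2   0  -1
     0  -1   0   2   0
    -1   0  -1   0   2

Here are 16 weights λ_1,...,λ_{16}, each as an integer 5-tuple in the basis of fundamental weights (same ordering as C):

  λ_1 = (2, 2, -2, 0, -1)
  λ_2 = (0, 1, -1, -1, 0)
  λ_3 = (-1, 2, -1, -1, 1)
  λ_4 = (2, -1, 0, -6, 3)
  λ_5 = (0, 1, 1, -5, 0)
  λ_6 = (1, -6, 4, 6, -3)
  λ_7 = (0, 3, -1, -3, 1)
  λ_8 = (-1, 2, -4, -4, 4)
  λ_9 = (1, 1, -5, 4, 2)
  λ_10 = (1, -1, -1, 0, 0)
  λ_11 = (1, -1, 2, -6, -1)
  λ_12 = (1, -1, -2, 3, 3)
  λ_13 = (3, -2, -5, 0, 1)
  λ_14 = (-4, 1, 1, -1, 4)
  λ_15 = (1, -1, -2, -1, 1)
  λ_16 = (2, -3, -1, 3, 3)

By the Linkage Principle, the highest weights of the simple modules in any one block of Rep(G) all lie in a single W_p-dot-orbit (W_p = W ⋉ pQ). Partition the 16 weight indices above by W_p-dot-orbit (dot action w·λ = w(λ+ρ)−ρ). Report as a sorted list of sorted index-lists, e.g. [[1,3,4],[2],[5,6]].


Type A_5, rank 5, |W|=720; reorder rows/cols to standard.

Folding the 16 weights λ_j+ρ into Ā_5 (reps in the given 5-coord order):

    [1] (1, 2, 0, 0, 1)
    [2] (1, 2, 0, 0, 1)
    [3] (0, 3, 0, 0, 2)
    [4] (0, 2, 2, 1, 0)
    [5] (0, 2, 0, 1, 1)
    [6] (0, 3, 0, 0, 2)
    [7] (1, 2, 0, 0, 1)
    [8] (0, 3, 0, 0, 2)
    [9] (1, 2, 0, 0, 1)
    [10] (2, 0, 0, 1, 1)
    [11] (0, 3, 0, 0, 2)
    [12] (2, 0, 0, 1, 1)
    [13] (0, 2, 0, 1, 1)
    [14] (0, 2, 0, 1, 1)
    [15] (2, 0, 0, 1, 1)
    [16] (1, 2, 0, 0, 1)

These 16 weights hit 5 W_5-dot-orbits; sizes (5, 4, 1, 3, 3):

[[1, 2, 7, 9, 16], [3, 6, 8, 11], [4], [5, 13, 14], [10, 12, 15]]


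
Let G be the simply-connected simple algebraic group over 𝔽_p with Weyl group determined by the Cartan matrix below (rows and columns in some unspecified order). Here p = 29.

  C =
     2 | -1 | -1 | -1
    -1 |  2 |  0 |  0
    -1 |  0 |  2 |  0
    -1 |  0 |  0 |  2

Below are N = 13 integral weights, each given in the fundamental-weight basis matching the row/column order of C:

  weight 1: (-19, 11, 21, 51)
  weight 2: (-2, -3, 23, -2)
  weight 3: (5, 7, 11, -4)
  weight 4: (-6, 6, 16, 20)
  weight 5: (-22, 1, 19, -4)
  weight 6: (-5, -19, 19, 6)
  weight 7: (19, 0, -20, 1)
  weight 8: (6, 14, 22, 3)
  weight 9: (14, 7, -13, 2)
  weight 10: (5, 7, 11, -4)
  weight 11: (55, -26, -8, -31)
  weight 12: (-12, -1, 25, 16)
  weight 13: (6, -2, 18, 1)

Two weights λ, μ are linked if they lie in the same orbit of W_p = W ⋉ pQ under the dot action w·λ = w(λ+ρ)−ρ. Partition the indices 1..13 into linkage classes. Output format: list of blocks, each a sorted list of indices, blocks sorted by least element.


C ↔ D_4 under row/col permutation; |W(D_4)| = 192.

Alcove-folded reps (p=29, 13 weights, presented ϖ-order):

  1: (2, 4, 6, 10);  2: (1, 1, 19, 2);  3: (3, 8, 12, 3);  4: (2, 4, 6, 10);  5: (1, 1, 19, 2);  6: (1, 4, 2, 15);  7: (1, 1, 19, 2);  8: (1, 4, 2, 15);  9: (3, 8, 12, 3);  10: (3, 8, 12, 3);  11: (1, 1, 19, 2);  12: (3, 8, 12, 3);  13: (1, 1, 19, 2)

The 13 indices split into 4 linkage classes (same alcove rep ⇔ same W_29-dot-orbit):

[[1, 4], [2, 5, 7, 11, 13], [3, 9, 10, 12], [6, 8]]


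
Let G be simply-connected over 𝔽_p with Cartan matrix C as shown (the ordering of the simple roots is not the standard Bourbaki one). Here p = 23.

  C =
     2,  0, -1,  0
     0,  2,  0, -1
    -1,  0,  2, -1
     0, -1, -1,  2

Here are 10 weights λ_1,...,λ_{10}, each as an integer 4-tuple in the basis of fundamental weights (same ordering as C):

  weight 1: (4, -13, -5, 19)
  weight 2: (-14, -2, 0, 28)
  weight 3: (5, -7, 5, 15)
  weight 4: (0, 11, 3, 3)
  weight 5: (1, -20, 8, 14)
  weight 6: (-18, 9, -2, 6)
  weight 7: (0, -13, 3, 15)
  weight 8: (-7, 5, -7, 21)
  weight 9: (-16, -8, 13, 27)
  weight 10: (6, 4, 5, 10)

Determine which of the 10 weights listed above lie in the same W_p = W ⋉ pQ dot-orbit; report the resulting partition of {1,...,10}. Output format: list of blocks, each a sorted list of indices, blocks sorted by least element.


Type A_4, rank 4, |W|=120; reorder rows/cols to standard.

Folding the 10 weights λ_j+ρ into Ā_23 (reps in the given 4-coord order):

  [1] (1, 12, 4, 4)
  [2] (1, 1, 6, 10)
  [3] (1, 1, 6, 10)
  [4] (1, 12, 4, 4)
  [5] (1, 12, 4, 4)
  [6] (1, 1, 6, 10)
  [7] (1, 12, 4, 4)
  [8] (1, 1, 6, 10)
  [9] (1, 12, 4, 4)
  [10] (1, 1, 6, 10)

Grouping the 10 weights by Ā_23-representative: 2 linkage classes.

[[1, 4, 5, 7, 9], [2, 3, 6, 8, 10]]


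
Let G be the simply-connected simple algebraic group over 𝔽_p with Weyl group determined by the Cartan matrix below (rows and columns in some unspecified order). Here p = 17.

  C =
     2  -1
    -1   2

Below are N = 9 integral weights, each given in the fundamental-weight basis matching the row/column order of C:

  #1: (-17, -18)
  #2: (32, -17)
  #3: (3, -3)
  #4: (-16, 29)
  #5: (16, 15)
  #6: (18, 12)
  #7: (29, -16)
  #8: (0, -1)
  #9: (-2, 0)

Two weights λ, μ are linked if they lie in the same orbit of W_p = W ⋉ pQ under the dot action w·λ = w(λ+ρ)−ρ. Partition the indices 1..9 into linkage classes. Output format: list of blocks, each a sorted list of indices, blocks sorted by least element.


A_2 Cartan matrix, 2 simple roots permuted; ρ=(1,1).

λ_j+ρ reflected into Ā_17 (⟨·,θ^∨⟩≤17); 2-tuples as given:

  λ_1+ρ ↦ (1, 0)
  λ_2+ρ ↦ (1, 0)
  λ_3+ρ ↦ (2, 2)
  λ_4+ρ ↦ (2, 2)
  λ_5+ρ ↦ (1, 0)
  λ_6+ρ ↦ (2, 2)
  λ_7+ρ ↦ (2, 2)
  λ_8+ρ ↦ (1, 0)
  λ_9+ρ ↦ (1, 0)

Linkage partition of the 9 weights (2 classes, p=17):

[[1, 2, 5, 8, 9], [3, 4, 6, 7]]


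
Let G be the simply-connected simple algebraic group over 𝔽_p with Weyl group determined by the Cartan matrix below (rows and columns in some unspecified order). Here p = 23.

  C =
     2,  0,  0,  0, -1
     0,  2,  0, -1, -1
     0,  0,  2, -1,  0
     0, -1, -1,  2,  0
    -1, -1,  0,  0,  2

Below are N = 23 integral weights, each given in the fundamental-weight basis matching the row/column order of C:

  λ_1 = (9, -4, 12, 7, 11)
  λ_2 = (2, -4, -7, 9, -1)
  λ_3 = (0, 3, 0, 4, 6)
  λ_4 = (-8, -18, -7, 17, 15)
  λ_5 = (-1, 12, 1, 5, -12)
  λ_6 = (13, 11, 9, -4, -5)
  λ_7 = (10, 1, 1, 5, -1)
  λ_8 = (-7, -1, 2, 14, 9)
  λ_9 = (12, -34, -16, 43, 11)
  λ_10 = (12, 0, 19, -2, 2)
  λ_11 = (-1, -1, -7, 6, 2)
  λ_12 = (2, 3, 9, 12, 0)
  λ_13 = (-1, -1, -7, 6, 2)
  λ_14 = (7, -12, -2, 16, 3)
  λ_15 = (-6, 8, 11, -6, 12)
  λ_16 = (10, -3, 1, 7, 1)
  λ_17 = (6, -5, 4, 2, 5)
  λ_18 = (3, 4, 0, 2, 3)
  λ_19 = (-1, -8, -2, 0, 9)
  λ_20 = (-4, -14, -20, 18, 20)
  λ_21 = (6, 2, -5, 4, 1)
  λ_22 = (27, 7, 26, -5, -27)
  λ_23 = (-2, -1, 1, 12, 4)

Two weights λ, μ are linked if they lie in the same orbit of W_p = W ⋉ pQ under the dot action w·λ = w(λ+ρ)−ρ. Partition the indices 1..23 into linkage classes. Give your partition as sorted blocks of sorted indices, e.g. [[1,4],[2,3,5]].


Type A_5, rank 5, |W|=720; reorder rows/cols to standard.

λ_j+ρ reflected into Ā_23 (⟨·,θ^∨⟩≤23); 5-tuples as given:

  λ_1 → (7, 3, 4, 1, 2);  λ_2 → (0, 0, 6, 1, 3);  λ_3 → (1, 4, 1, 5, 7);  λ_4 → (1, 4, 1, 5, 7);  λ_5 → (11, 2, 2, 6, 0);  λ_6 → (4, 5, 1, 3, 4);  λ_7 → (11, 2, 2, 6, 0);  λ_8 → (1, 0, 2, 13, 4);  λ_9 → (11, 2, 2, 6, 0);  λ_10 → (0, 0, 6, 1, 3);  λ_11 → (0, 0, 6, 1, 3);  λ_12 → (1, 0, 2, 13, 4);  λ_13 → (0, 0, 6, 1, 3);  λ_14 → (1, 4, 1, 5, 7);  λ_15 → (1, 4, 1, 5, 7);  λ_16 → (11, 2, 2, 6, 0);  λ_17 → (7, 3, 4, 1, 2);  λ_18 → (4, 5, 1, 3, 4);  λ_19 → (0, 0, 6, 1, 3);  λ_20 → (1, 0, 2, 13, 4);  λ_21 → (7, 3, 4, 1, 2);  λ_22 → (1, 0, 2, 13, 4);  λ_23 → (1, 0, 2, 13, 4)

Partition of {1..23} into 6 W_23-dot-orbits:

[[1, 17, 21], [2, 10, 11, 13, 19], [3, 4, 14, 15], [5, 7, 9, 16], [6, 18], [8, 12, 20, 22, 23]]


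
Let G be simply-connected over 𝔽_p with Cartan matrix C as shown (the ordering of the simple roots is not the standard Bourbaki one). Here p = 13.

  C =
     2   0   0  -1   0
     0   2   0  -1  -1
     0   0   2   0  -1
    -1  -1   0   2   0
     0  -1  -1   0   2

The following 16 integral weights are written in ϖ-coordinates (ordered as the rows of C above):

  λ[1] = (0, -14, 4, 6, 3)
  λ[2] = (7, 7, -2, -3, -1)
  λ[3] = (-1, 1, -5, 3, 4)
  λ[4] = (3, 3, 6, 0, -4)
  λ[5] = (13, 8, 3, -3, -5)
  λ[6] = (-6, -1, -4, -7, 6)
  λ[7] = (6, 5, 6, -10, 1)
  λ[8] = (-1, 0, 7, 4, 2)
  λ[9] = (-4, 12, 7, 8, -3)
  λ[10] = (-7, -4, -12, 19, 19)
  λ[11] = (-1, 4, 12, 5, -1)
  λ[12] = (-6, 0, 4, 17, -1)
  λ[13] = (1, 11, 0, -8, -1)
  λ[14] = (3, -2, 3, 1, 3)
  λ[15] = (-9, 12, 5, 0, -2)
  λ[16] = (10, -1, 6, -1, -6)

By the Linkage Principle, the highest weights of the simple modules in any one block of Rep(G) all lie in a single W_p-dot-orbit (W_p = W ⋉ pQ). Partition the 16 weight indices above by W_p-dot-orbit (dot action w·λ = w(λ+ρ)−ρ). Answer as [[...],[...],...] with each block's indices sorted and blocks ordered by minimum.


A_5 Cartan matrix, 5 simple roots permuted; ρ=(1,1,1,1,1).

λ_j+ρ reflected into Ā_13 (⟨·,θ^∨⟩≤13); 5-tuples as given:

  λ_1 → (4, 1, 4, 1, 3) · λ_2 → (5, 5, 1, 2, 0) · λ_3 → (0, 2, 4, 4, 1) · λ_4 → (4, 1, 4, 1, 3) · λ_5 → (4, 1, 4, 1, 3) · λ_6 → (0, 2, 4, 4, 1) · λ_7 → (0, 2, 4, 4, 1) · λ_8 → (4, 1, 4, 1, 3) · λ_9 → (0, 2, 4, 4, 1) · λ_10 → (0, 2, 4, 4, 1) · λ_11 → (6, 0, 2, 5, 0) · λ_12 → (5, 5, 1, 2, 0) · λ_13 → (5, 5, 1, 2, 0) · λ_14 → (4, 1, 4, 1, 3) · λ_15 → (5, 5, 1, 2, 0) · λ_16 → (6, 0, 2, 5, 0)

4 distinct reps among the 16 weights ⇒ 4 W_13-linkage classes:

[[1, 4, 5, 8, 14], [2, 12, 13, 15], [3, 6, 7, 9, 10], [11, 16]]


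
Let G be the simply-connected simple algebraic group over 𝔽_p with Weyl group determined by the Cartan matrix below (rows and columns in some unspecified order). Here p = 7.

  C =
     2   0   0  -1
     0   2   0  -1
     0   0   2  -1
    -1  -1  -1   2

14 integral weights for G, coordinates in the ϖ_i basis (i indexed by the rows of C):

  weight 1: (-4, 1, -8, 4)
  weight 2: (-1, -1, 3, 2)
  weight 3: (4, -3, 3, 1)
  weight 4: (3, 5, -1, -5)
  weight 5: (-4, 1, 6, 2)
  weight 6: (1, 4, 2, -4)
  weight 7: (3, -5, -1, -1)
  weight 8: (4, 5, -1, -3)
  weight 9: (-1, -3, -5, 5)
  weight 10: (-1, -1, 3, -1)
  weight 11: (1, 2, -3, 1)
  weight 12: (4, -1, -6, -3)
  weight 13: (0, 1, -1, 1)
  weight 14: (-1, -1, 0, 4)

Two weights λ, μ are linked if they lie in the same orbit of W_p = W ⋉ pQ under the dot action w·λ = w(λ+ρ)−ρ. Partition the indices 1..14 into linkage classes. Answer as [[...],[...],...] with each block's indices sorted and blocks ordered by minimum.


C ↔ D_4 under row/col permutation; |W(D_4)| = 192.

W_7-reps of the 14 weights in Ā_7 (same 4-coord order as C):

  λ_1 → (2, 3, 2, 0);  λ_2 → (0, 0, 4, 0);  λ_3 → (1, 2, 0, 2);  λ_4 → (0, 2, 4, 0);  λ_5 → (2, 3, 2, 0);  λ_6 → (1, 2, 0, 2);  λ_7 → (0, 0, 4, 0);  λ_8 → (1, 2, 0, 2);  λ_9 → (0, 2, 4, 0);  λ_10 → (0, 0, 4, 0);  λ_11 → (2, 3, 2, 0);  λ_12 → (2, 3, 2, 0);  λ_13 → (1, 2, 0, 2);  λ_14 → (0, 0, 1, 1)

These 14 weights hit 5 W_7-dot-orbits; sizes (4, 3, 4, 2, 1):

[[1, 5, 11, 12], [2, 7, 10], [3, 6, 8, 13], [4, 9], [14]]


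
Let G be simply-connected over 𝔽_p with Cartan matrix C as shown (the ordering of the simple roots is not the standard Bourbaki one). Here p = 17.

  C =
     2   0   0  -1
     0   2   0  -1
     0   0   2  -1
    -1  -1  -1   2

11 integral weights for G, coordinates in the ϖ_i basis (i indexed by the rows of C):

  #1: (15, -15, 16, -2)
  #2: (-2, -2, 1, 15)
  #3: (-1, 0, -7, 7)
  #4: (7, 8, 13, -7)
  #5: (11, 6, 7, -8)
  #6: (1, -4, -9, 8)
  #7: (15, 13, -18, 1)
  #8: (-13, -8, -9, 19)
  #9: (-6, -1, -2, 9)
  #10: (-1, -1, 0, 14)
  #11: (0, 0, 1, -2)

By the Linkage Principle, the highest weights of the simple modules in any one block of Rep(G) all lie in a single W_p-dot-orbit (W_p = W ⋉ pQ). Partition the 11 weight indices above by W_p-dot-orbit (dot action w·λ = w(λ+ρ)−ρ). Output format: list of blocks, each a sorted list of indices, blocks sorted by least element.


Root system D_4: the 4×4 matrix C matches after relabeling.

Folding the 11 weights λ_j+ρ into Ā_17 (reps in the given 4-coord order):

    1: (0, 0, 1, 1)
    2: (0, 0, 1, 1)
    3: (0, 1, 6, 2)
    4: (0, 1, 6, 2)
    5: (5, 0, 1, 4)
    6: (0, 1, 6, 2)
    7: (0, 0, 1, 1)
    8: (5, 0, 1, 4)
    9: (5, 0, 1, 4)
    10: (0, 0, 1, 1)
    11: (0, 0, 1, 1)

Grouping the 11 weights by Ā_17-representative: 3 linkage classes.

[[1, 2, 7, 10, 11], [3, 4, 6], [5, 8, 9]]


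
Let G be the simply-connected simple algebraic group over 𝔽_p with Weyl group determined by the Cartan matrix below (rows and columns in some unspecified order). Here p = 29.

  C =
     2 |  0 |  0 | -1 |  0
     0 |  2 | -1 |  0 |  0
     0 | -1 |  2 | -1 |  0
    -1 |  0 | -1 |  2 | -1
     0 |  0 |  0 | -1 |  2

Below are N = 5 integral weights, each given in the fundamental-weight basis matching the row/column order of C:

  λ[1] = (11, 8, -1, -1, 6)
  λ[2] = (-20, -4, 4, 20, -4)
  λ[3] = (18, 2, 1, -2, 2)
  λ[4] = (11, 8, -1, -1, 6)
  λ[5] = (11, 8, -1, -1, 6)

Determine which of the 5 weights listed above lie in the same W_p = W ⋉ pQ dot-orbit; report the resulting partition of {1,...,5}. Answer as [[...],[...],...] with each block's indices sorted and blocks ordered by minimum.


Root system D_5: the 5×5 matrix C matches after relabeling.

W_29-reps of the 5 weights in Ā_29 (same 5-coord order as C):

  1: (12, 9, 0, 0, 7) · 2: (18, 3, 1, 1, 2) · 3: (18, 3, 1, 1, 2) · 4: (12, 9, 0, 0, 7) · 5: (12, 9, 0, 0, 7)

The 5 indices split into 2 linkage classes (same alcove rep ⇔ same W_29-dot-orbit):

[[1, 4, 5], [2, 3]]


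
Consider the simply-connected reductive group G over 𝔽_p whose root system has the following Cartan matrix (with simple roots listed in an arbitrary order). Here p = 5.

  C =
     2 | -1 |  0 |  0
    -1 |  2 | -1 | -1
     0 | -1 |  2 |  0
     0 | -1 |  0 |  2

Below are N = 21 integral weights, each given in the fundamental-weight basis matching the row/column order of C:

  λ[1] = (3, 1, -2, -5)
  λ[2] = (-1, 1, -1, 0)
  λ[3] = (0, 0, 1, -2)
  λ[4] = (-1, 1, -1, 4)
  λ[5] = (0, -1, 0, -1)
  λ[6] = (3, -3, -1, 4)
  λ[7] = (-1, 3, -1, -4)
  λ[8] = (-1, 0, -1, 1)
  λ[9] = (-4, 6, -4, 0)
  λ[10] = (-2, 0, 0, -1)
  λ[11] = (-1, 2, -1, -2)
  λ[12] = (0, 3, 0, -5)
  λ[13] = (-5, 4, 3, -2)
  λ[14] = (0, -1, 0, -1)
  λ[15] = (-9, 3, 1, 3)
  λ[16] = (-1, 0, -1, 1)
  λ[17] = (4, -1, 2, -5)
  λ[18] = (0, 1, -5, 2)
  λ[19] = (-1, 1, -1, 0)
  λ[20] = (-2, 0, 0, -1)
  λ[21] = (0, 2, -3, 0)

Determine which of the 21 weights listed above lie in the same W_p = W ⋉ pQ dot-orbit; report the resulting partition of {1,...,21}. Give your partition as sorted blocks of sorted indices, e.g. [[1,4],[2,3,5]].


D_4 Cartan matrix, 4 simple roots permuted; ρ=(1,1,1,1).

W_5-reps of the 21 weights in Ā_5 (same 4-coord order as C):

  λ_1 → (1, 0, 2, 1) · λ_2 → (0, 2, 0, 1) · λ_3 → (1, 0, 2, 1) · λ_4 → (0, 2, 0, 1) · λ_5 → (1, 0, 1, 0) · λ_6 → (0, 2, 0, 1) · λ_7 → (0, 1, 0, 3) · λ_8 → (0, 1, 0, 2) · λ_9 → (0, 1, 0, 2) · λ_10 → (1, 0, 1, 0) · λ_11 → (0, 2, 0, 1) · λ_12 → (0, 1, 0, 3) · λ_13 → (0, 1, 0, 3) · λ_14 → (1, 0, 1, 0) · λ_15 → (0, 1, 0, 2) · λ_16 → (0, 1, 0, 2) · λ_17 → (1, 0, 1, 0) · λ_18 → (1, 0, 2, 1) · λ_19 → (0, 2, 0, 1) · λ_20 → (1, 0, 1, 0) · λ_21 → (1, 0, 2, 1)

These 21 weights hit 5 W_5-dot-orbits; sizes (4, 5, 5, 3, 4):

[[1, 3, 18, 21], [2, 4, 6, 11, 19], [5, 10, 14, 17, 20], [7, 12, 13], [8, 9, 15, 16]]


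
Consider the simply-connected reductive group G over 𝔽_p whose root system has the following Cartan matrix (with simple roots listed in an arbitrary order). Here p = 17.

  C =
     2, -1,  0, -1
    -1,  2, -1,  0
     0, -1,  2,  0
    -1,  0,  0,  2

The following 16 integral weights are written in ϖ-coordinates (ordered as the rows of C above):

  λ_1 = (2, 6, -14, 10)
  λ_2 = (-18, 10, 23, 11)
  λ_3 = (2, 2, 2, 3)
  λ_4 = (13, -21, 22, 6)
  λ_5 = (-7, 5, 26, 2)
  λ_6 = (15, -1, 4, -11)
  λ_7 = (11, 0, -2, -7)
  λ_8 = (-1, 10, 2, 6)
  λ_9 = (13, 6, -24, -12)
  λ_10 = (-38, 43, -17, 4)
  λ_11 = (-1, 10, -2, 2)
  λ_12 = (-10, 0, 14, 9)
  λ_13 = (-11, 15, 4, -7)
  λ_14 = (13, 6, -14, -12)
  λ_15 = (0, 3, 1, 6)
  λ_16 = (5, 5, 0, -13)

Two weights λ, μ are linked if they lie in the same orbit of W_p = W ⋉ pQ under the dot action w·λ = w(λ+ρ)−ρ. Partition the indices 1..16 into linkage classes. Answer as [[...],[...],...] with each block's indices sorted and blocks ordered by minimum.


A_4 Cartan matrix, 4 simple roots permuted; ρ=(1,1,1,1).

Ā_17 reps of the 16 weights (A_4, coords as presented):

    λ_1+ρ ↦ (3, 3, 3, 4)
    λ_2+ρ ↦ (6, 0, 1, 6)
    λ_3+ρ ↦ (3, 3, 3, 4)
    λ_4+ρ ↦ (0, 10, 1, 3)
    λ_5+ρ ↦ (0, 10, 1, 3)
    λ_6+ρ ↦ (6, 0, 1, 6)
    λ_7+ρ ↦ (6, 0, 1, 6)
    λ_8+ρ ↦ (0, 10, 1, 3)
    λ_9+ρ ↦ (7, 3, 1, 4)
    λ_10+ρ ↦ (1, 4, 2, 7)
    λ_11+ρ ↦ (0, 10, 1, 3)
    λ_12+ρ ↦ (1, 8, 7, 1)
    λ_13+ρ ↦ (6, 0, 1, 6)
    λ_14+ρ ↦ (3, 3, 3, 4)
    λ_15+ρ ↦ (1, 4, 2, 7)
    λ_16+ρ ↦ (6, 0, 1, 6)

The 16 indices split into 6 linkage classes (same alcove rep ⇔ same W_17-dot-orbit):

[[1, 3, 14], [2, 6, 7, 13, 16], [4, 5, 8, 11], [9], [10, 15], [12]]


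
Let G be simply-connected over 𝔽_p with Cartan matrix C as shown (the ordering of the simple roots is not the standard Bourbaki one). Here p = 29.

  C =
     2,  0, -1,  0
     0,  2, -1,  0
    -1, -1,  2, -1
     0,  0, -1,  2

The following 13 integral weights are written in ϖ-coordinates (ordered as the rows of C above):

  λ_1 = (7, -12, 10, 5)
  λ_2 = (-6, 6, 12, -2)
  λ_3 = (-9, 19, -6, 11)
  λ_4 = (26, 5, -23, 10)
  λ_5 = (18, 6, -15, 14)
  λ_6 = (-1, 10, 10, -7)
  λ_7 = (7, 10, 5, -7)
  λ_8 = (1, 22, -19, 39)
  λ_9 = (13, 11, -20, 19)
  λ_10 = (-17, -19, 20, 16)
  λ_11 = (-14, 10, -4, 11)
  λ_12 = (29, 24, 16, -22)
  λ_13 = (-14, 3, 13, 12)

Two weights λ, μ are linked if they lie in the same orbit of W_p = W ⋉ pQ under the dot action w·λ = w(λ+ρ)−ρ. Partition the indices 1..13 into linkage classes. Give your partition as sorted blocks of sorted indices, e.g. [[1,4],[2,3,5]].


Cartan matrix: type D_4 (|W|=192); un-permuting the 4 rows.

Folding the 13 weights λ_j+ρ into Ā_29 (reps in the given 4-coord order):

  1: (8, 11, 0, 6) · 2: (5, 7, 7, 1) · 3: (5, 7, 7, 1) · 4: (0, 11, 5, 6) · 5: (5, 7, 7, 1) · 6: (0, 11, 5, 6) · 7: (8, 11, 0, 6) · 8: (0, 11, 5, 6) · 9: (5, 7, 7, 1) · 10: (3, 5, 4, 4) · 11: (3, 5, 4, 4) · 12: (1, 4, 3, 8) · 13: (11, 2, 2, 11)

Grouping the 13 weights by Ā_29-representative: 6 linkage classes.

[[1, 7], [2, 3, 5, 9], [4, 6, 8], [10, 11], [12], [13]]


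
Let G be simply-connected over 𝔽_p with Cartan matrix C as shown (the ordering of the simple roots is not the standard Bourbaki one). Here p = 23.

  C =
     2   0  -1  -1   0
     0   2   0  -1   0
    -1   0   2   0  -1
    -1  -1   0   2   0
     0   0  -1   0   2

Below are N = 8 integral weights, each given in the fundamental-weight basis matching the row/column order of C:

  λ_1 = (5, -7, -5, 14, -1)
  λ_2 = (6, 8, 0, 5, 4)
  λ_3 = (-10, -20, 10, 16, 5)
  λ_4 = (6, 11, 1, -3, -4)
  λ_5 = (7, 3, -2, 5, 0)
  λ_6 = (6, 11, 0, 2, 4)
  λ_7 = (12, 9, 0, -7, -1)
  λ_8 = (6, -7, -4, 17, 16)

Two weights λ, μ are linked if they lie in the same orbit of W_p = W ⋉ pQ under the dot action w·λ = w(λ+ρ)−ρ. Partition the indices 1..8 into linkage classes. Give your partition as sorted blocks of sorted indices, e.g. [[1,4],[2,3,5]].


Cartan matrix: type A_5 (|W|=720); un-permuting the 5 rows.

Alcove-folded reps (p=23, 8 weights, presented ϖ-order):

  λ_1+ρ ↦ (2, 6, 0, 9, 4)
  λ_2+ρ ↦ (7, 4, 1, 6, 0)
  λ_3+ρ ↦ (2, 6, 0, 9, 4)
  λ_4+ρ ↦ (4, 10, 1, 2, 2)
  λ_5+ρ ↦ (7, 4, 1, 6, 0)
  λ_6+ρ ↦ (7, 7, 1, 3, 0)
  λ_7+ρ ↦ (7, 4, 1, 6, 0)
  λ_8+ρ ↦ (4, 10, 1, 2, 2)

4 distinct reps among the 8 weights ⇒ 4 W_23-linkage classes:

[[1, 3], [2, 5, 7], [4, 8], [6]]
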